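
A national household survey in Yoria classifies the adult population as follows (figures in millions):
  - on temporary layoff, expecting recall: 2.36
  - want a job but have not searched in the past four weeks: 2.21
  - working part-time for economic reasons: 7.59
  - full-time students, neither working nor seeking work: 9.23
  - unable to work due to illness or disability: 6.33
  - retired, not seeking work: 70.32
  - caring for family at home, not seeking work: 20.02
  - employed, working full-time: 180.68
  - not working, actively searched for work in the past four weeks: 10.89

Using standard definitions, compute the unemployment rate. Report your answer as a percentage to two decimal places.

Employed = 7.59 + 180.68 = 188.27 million (anyone who worked, including part-time for economic reasons, counts as employed).
Unemployed = 2.36 + 10.89 = 13.25 million (jobless and actively searching, or on temporary layoff).
Labor force = 188.27 + 13.25 = 201.52 million.
Unemployment rate = 13.25 / 201.52 = 6.58%.

Unemployment rate ≈ 6.58%.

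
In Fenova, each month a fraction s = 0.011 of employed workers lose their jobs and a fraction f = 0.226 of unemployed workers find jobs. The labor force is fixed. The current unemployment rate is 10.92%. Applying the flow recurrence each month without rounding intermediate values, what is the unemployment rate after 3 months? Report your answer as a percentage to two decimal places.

Unemployment rate after three months ≈ 7.43%.

With a fixed labor force, u_{t+1} = u_t + s·(1−u_t) − f·u_t = u_t·(1−s−f) + s.
Here 1−s−f = 0.763 and s = 0.011.
u_1 = 0.109200 × 0.763 + 0.011 = 0.094320.
u_2 = 0.094320 × 0.763 + 0.011 = 0.082966.
u_3 = 0.082966 × 0.763 + 0.011 = 0.074303.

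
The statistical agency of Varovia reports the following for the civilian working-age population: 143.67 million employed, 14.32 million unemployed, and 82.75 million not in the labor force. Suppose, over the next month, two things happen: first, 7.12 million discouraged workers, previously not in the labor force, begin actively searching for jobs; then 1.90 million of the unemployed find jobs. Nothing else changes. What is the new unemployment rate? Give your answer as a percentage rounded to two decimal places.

New unemployment rate ≈ 11.83%.

Initially, labor force = 143.67 + 14.32 = 157.99 million, so u = 14.32/157.99 = 9.06%.
After the first change, unemployed and labor force both rise by 7.12 → E = 143.67, U = 21.44, labor force = 165.11 million.
After the second change, unemployed falls and employed rises by 1.90; labor force unchanged → E = 145.57, U = 19.54, labor force = 165.11 million.
New unemployment rate = 19.54 / 165.11 = 11.83%.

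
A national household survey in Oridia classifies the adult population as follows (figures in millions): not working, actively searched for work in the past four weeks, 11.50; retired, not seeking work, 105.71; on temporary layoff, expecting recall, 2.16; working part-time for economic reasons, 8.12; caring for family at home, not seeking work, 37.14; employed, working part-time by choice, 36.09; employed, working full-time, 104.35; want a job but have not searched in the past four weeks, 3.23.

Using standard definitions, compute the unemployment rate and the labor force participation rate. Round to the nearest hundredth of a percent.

Unemployment rate ≈ 8.42%; labor force participation rate ≈ 52.62%.

Employed = 8.12 + 36.09 + 104.35 = 148.56 million (anyone who worked, including part-time for economic reasons, counts as employed).
Unemployed = 11.50 + 2.16 = 13.66 million (jobless and actively searching, or on temporary layoff).
Labor force = 148.56 + 13.66 = 162.22 million.
Not in labor force = 105.71 + 37.14 + 3.23 = 146.08 million (those not working and not actively searching are outside the labor force — including those who want a job but have given up searching).
Civilian working-age population = 162.22 + 146.08 = 308.30 million.
Unemployment rate = 13.66 / 162.22 = 8.42%.
Labor force participation rate = 162.22 / 308.30 = 52.62%.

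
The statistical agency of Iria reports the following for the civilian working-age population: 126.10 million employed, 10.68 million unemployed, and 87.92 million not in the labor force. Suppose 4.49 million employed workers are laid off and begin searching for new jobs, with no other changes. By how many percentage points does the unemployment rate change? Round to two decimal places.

The unemployment rate changes by +3.28 percentage points.

Initially, labor force = 126.10 + 10.68 = 136.78 million, so u = 10.68/136.78 = 7.81%.
After the change, employed falls and unemployed rises by 4.49; labor force unchanged → E = 121.61, U = 15.17, labor force = 136.78 million.
New unemployment rate = 15.17 / 136.78 = 11.09%.
Change = 11.09% − 7.81% = +3.28 percentage points.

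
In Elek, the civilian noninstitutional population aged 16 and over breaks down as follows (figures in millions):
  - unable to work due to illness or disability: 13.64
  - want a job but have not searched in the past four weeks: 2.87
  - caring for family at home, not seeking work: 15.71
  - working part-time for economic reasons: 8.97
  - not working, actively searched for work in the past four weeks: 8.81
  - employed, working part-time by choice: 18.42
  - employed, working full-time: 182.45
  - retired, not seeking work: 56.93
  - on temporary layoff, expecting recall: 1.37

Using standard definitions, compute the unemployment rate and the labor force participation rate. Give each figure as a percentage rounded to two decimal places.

Unemployment rate ≈ 4.63%; labor force participation rate ≈ 71.16%.

Employed = 8.97 + 18.42 + 182.45 = 209.84 million (anyone who worked, including part-time for economic reasons, counts as employed).
Unemployed = 8.81 + 1.37 = 10.18 million (jobless and actively searching, or on temporary layoff).
Labor force = 209.84 + 10.18 = 220.02 million.
Not in labor force = 13.64 + 2.87 + 15.71 + 56.93 = 89.15 million (those not working and not actively searching are outside the labor force — including those who want a job but have given up searching).
Civilian working-age population = 220.02 + 89.15 = 309.17 million.
Unemployment rate = 10.18 / 220.02 = 4.63%.
Labor force participation rate = 220.02 / 309.17 = 71.16%.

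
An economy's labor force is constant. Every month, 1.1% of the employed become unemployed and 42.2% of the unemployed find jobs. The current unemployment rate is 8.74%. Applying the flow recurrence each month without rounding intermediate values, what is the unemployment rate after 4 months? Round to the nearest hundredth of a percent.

Unemployment rate after four months ≈ 3.18%.

With a fixed labor force, u_{t+1} = u_t + s·(1−u_t) − f·u_t = u_t·(1−s−f) + s.
Here 1−s−f = 0.567 and s = 0.011.
u_1 = 0.087400 × 0.567 + 0.011 = 0.060556.
u_2 = 0.060556 × 0.567 + 0.011 = 0.045335.
u_3 = 0.045335 × 0.567 + 0.011 = 0.036705.
u_4 = 0.036705 × 0.567 + 0.011 = 0.031812.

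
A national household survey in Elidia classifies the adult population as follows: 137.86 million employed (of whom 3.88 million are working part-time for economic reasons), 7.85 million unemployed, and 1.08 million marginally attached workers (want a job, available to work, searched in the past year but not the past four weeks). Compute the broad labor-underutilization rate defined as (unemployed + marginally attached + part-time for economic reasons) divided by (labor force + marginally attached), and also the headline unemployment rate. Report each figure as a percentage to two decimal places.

Broad underutilization rate ≈ 8.73%; headline unemployment rate ≈ 5.39%.

Labor force = 137.86 + 7.85 = 145.71 million.
Numerator = 7.85 + 1.08 + 3.88 = 12.81 million.
Denominator = 145.71 + 1.08 = 146.79 million.
Broad rate = 12.81 / 146.79 = 8.73%.
Headline unemployment rate = 7.85 / 145.71 = 5.39%.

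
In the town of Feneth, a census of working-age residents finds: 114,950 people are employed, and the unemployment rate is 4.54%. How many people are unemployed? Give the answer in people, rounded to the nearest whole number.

Let U be the number unemployed. The labor force is E + U, and U/(E+U) = 0.0454.
So U = 0.0454 × 114,950 / (1 − 0.0454) = 5218.73 / 0.9546 ≈ 5,467.

About 5,467 are unemployed.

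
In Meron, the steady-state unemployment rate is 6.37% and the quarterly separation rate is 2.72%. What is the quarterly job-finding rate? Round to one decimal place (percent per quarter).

Job-finding rate ≈ 40.0% per quarter.

From u* = s/(s+f): f = s·(1−u)/u.
f = 2.72 × (1 − 0.0637) / 0.0637 = 2.5467 / 0.0637 ≈ 40.0% per quarter.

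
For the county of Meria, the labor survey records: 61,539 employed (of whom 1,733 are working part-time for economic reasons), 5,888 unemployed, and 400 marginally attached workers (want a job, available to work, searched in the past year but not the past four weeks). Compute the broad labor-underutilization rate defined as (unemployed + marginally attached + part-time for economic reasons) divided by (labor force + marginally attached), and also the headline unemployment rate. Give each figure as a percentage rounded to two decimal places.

Broad underutilization rate ≈ 11.83%; headline unemployment rate ≈ 8.73%.

Labor force = 61,539 + 5,888 = 67,427.
Numerator = 5,888 + 400 + 1,733 = 8,021.
Denominator = 67,427 + 400 = 67,827.
Broad rate = 8,021 / 67,827 = 11.83%.
Headline unemployment rate = 5,888 / 67,427 = 8.73%.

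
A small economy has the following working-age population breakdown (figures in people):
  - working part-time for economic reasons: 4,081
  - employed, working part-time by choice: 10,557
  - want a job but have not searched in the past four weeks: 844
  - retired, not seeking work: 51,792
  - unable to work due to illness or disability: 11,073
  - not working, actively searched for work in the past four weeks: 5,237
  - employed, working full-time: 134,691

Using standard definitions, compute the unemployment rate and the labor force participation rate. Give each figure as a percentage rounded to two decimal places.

Unemployment rate ≈ 3.39%; labor force participation rate ≈ 70.81%.

Employed = 4,081 + 10,557 + 134,691 = 149,329 (anyone who worked, including part-time for economic reasons, counts as employed).
Unemployed = 5,237.
Labor force = 149,329 + 5,237 = 154,566.
Not in labor force = 844 + 51,792 + 11,073 = 63,709 (those not working and not actively searching are outside the labor force — including those who want a job but have given up searching).
Civilian working-age population = 154,566 + 63,709 = 218,275.
Unemployment rate = 5,237 / 154,566 = 3.39%.
Labor force participation rate = 154,566 / 218,275 = 70.81%.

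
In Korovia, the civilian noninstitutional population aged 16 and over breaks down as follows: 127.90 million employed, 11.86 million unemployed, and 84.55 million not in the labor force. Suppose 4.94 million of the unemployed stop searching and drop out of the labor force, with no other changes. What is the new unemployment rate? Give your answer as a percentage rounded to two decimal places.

New unemployment rate ≈ 5.13%.

Initially, labor force = 127.90 + 11.86 = 139.76 million, so u = 11.86/139.76 = 8.49%.
After the change, unemployed and labor force both fall by 4.94 → E = 127.90, U = 6.92, labor force = 134.82 million.
New unemployment rate = 6.92 / 134.82 = 5.13%.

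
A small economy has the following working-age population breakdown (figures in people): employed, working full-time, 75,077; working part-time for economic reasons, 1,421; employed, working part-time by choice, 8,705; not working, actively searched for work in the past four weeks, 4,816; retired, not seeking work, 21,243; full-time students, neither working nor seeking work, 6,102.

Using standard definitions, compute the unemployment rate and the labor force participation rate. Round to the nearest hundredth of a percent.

Unemployment rate ≈ 5.35%; labor force participation rate ≈ 76.70%.

Employed = 75,077 + 1,421 + 8,705 = 85,203 (anyone who worked, including part-time for economic reasons, counts as employed).
Unemployed = 4,816.
Labor force = 85,203 + 4,816 = 90,019.
Not in labor force = 21,243 + 6,102 = 27,345 (those not working and not actively searching are outside the labor force).
Civilian working-age population = 90,019 + 27,345 = 117,364.
Unemployment rate = 4,816 / 90,019 = 5.35%.
Labor force participation rate = 90,019 / 117,364 = 76.70%.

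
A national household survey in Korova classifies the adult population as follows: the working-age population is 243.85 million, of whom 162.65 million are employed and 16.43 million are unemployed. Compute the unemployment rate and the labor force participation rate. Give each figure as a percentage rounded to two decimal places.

Labor force = employed + unemployed = 162.65 + 16.43 = 179.08 million.
Unemployment rate = 16.43 / 179.08 = 9.17%.
Labor force participation rate = 179.08 / 243.85 = 73.44%.

Unemployment rate ≈ 9.17%; labor force participation rate ≈ 73.44%.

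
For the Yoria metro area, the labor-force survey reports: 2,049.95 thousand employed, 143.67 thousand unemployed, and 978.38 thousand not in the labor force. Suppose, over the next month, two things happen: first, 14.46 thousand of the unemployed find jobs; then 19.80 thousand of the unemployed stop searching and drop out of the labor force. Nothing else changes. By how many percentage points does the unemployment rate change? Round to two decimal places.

The unemployment rate changes by −1.52 percentage points.

Initially, labor force = 2,049.95 + 143.67 = 2,193.62 thousand, so u = 143.67/2,193.62 = 6.55%.
After the first change, unemployed falls and employed rises by 14.46; labor force unchanged → E = 2,064.41, U = 129.21, labor force = 2,193.62 thousand.
After the second change, unemployed and labor force both fall by 19.80 → E = 2,064.41, U = 109.41, labor force = 2,173.82 thousand.
New unemployment rate = 109.41 / 2,173.82 = 5.03%.
Change = 5.03% − 6.55% = −1.52 percentage points.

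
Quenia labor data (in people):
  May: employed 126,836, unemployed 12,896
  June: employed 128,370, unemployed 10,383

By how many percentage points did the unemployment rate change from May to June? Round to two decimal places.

The unemployment rate changed by −1.75 percentage points.

May: labor force = 126,836 + 12,896 = 139,732; u = 12,896/139,732 = 9.23%.
June: labor force = 128,370 + 10,383 = 138,753; u = 10,383/138,753 = 7.48%.
Change = 7.48% − 9.23% = −1.75 pp.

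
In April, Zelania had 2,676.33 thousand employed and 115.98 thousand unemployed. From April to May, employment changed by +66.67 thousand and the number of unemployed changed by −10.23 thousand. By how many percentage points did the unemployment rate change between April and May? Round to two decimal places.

April: labor force = 2,676.33 + 115.98 = 2,792.31; u = 115.98/2,792.31 = 4.15%.
May: labor force = 2,743.00 + 105.75 = 2,848.75; u = 105.75/2,848.75 = 3.71%.
Change = 3.71% − 4.15% = −0.44 pp.

The unemployment rate changed by −0.44 percentage points.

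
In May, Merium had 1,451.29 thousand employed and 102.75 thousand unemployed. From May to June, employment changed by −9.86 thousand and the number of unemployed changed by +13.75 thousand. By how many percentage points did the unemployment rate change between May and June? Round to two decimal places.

The unemployment rate changed by +0.87 percentage points.

May: labor force = 1,451.29 + 102.75 = 1,554.04; u = 102.75/1,554.04 = 6.61%.
June: labor force = 1,441.43 + 116.50 = 1,557.93; u = 116.50/1,557.93 = 7.48%.
Change = 7.48% − 6.61% = +0.87 pp.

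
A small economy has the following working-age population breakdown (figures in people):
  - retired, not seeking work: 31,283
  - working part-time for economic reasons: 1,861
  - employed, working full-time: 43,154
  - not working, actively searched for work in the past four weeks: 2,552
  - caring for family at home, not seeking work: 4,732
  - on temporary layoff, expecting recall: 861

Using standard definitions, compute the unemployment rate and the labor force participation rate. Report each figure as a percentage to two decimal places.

Unemployment rate ≈ 7.05%; labor force participation rate ≈ 57.35%.

Employed = 1,861 + 43,154 = 45,015 (anyone who worked, including part-time for economic reasons, counts as employed).
Unemployed = 2,552 + 861 = 3,413 (jobless and actively searching, or on temporary layoff).
Labor force = 45,015 + 3,413 = 48,428.
Not in labor force = 31,283 + 4,732 = 36,015 (those not working and not actively searching are outside the labor force).
Civilian working-age population = 48,428 + 36,015 = 84,443.
Unemployment rate = 3,413 / 48,428 = 7.05%.
Labor force participation rate = 48,428 / 84,443 = 57.35%.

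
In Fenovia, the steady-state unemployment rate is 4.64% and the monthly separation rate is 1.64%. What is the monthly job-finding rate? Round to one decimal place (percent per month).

Job-finding rate ≈ 33.7% per month.

From u* = s/(s+f): f = s·(1−u)/u.
f = 1.64 × (1 − 0.0464) / 0.0464 = 1.5639 / 0.0464 ≈ 33.7% per month.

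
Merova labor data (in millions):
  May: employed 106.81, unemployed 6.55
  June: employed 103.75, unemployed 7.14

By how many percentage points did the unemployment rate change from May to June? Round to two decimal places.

May: labor force = 106.81 + 6.55 = 113.36; u = 6.55/113.36 = 5.78%.
June: labor force = 103.75 + 7.14 = 110.89; u = 7.14/110.89 = 6.44%.
Change = 6.44% − 5.78% = +0.66 pp.

The unemployment rate changed by +0.66 percentage points.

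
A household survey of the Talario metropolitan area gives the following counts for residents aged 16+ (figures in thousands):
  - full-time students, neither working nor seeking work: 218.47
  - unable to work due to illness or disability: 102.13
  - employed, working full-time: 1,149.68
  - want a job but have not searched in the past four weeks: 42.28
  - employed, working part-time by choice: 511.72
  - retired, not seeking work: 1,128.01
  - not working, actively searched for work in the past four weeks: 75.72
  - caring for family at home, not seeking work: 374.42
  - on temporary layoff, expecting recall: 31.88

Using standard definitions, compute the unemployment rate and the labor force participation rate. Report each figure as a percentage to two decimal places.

Unemployment rate ≈ 6.08%; labor force participation rate ≈ 48.67%.

Employed = 1,149.68 + 511.72 = 1,661.40 thousand.
Unemployed = 75.72 + 31.88 = 107.60 thousand (jobless and actively searching, or on temporary layoff).
Labor force = 1,661.40 + 107.60 = 1,769.00 thousand.
Not in labor force = 218.47 + 102.13 + 42.28 + 1,128.01 + 374.42 = 1,865.31 thousand (those not working and not actively searching are outside the labor force — including those who want a job but have given up searching).
Civilian working-age population = 1,769.00 + 1,865.31 = 3,634.31 thousand.
Unemployment rate = 107.60 / 1,769.00 = 6.08%.
Labor force participation rate = 1,769.00 / 3,634.31 = 48.67%.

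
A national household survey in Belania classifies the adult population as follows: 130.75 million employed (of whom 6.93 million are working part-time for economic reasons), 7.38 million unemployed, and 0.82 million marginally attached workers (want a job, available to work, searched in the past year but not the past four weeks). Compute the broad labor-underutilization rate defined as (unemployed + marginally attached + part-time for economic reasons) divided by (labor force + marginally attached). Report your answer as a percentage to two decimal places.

Labor force = 130.75 + 7.38 = 138.13 million.
Numerator = 7.38 + 0.82 + 6.93 = 15.13 million.
Denominator = 138.13 + 0.82 = 138.95 million.
Broad rate = 15.13 / 138.95 = 10.89%.

Broad underutilization rate ≈ 10.89%.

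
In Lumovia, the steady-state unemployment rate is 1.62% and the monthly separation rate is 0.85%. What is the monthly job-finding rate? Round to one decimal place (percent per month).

From u* = s/(s+f): f = s·(1−u)/u.
f = 0.85 × (1 − 0.0162) / 0.0162 = 0.8362 / 0.0162 ≈ 51.6% per month.

Job-finding rate ≈ 51.6% per month.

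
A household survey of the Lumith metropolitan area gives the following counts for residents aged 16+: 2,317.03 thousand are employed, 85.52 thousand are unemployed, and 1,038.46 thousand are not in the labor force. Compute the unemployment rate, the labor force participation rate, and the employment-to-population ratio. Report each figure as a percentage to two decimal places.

Unemployment rate ≈ 3.56%; labor force participation rate ≈ 69.82%; employment-population ratio ≈ 67.34%.

Labor force = employed + unemployed = 2,317.03 + 85.52 = 2,402.55 thousand.
Working-age population = 2,402.55 + 1,038.46 = 3,441.01 thousand.
Unemployment rate = 85.52 / 2,402.55 = 3.56%.
Labor force participation rate = 2,402.55 / 3,441.01 = 69.82%.
Employment-population ratio = 2,317.03 / 3,441.01 = 67.34%.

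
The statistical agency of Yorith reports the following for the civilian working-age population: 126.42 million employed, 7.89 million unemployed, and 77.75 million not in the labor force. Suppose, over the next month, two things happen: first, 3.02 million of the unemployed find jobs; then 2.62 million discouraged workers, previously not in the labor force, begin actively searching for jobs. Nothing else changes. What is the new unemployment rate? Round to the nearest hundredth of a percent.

New unemployment rate ≈ 5.47%.

Initially, labor force = 126.42 + 7.89 = 134.31 million, so u = 7.89/134.31 = 5.87%.
After the first change, unemployed falls and employed rises by 3.02; labor force unchanged → E = 129.44, U = 4.87, labor force = 134.31 million.
After the second change, unemployed and labor force both rise by 2.62 → E = 129.44, U = 7.49, labor force = 136.93 million.
New unemployment rate = 7.49 / 136.93 = 5.47%.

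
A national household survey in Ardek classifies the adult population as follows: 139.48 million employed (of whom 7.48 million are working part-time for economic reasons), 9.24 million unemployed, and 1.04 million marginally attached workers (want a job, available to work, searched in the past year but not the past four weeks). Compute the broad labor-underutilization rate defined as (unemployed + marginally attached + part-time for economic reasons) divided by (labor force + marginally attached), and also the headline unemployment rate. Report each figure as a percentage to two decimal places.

Labor force = 139.48 + 9.24 = 148.72 million.
Numerator = 9.24 + 1.04 + 7.48 = 17.76 million.
Denominator = 148.72 + 1.04 = 149.76 million.
Broad rate = 17.76 / 149.76 = 11.86%.
Headline unemployment rate = 9.24 / 148.72 = 6.21%.

Broad underutilization rate ≈ 11.86%; headline unemployment rate ≈ 6.21%.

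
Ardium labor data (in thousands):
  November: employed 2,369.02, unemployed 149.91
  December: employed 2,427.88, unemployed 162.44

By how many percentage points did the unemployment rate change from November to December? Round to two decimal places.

November: labor force = 2,369.02 + 149.91 = 2,518.93; u = 149.91/2,518.93 = 5.95%.
December: labor force = 2,427.88 + 162.44 = 2,590.32; u = 162.44/2,590.32 = 6.27%.
Change = 6.27% − 5.95% = +0.32 pp.

The unemployment rate changed by +0.32 percentage points.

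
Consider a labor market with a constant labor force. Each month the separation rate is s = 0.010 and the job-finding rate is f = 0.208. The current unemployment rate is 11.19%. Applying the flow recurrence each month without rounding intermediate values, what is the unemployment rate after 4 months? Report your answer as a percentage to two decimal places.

With a fixed labor force, u_{t+1} = u_t + s·(1−u_t) − f·u_t = u_t·(1−s−f) + s.
Here 1−s−f = 0.782 and s = 0.010.
u_1 = 0.111900 × 0.782 + 0.010 = 0.097506.
u_2 = 0.097506 × 0.782 + 0.010 = 0.086250.
u_3 = 0.086250 × 0.782 + 0.010 = 0.077447.
u_4 = 0.077447 × 0.782 + 0.010 = 0.070564.

Unemployment rate after four months ≈ 7.06%.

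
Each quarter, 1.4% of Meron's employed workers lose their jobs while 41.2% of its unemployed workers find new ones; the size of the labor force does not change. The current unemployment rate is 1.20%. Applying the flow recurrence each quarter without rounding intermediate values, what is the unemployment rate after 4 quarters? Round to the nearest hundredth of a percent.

With a fixed labor force, u_{t+1} = u_t + s·(1−u_t) − f·u_t = u_t·(1−s−f) + s.
Here 1−s−f = 0.574 and s = 0.014.
u_1 = 0.012000 × 0.574 + 0.014 = 0.020888.
u_2 = 0.020888 × 0.574 + 0.014 = 0.025990.
u_3 = 0.025990 × 0.574 + 0.014 = 0.028918.
u_4 = 0.028918 × 0.574 + 0.014 = 0.030599.

Unemployment rate after four quarters ≈ 3.06%.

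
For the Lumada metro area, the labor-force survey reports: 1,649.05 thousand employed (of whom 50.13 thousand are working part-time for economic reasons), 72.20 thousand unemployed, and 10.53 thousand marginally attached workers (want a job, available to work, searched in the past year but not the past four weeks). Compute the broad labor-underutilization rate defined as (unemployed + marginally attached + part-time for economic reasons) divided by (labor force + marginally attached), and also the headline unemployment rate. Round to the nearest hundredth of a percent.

Broad underutilization rate ≈ 7.67%; headline unemployment rate ≈ 4.19%.

Labor force = 1,649.05 + 72.20 = 1,721.25 thousand.
Numerator = 72.20 + 10.53 + 50.13 = 132.86 thousand.
Denominator = 1,721.25 + 10.53 = 1,731.78 thousand.
Broad rate = 132.86 / 1,731.78 = 7.67%.
Headline unemployment rate = 72.20 / 1,721.25 = 4.19%.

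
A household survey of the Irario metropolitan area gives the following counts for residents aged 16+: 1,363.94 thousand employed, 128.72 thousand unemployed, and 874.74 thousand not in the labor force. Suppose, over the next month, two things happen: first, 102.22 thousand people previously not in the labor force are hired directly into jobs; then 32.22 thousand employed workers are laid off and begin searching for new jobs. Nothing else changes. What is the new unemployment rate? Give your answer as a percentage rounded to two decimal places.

New unemployment rate ≈ 10.09%.

Initially, labor force = 1,363.94 + 128.72 = 1,492.66 thousand, so u = 128.72/1,492.66 = 8.62%.
After the first change, employed and labor force both rise by 102.22; unemployed unchanged → E = 1,466.16, U = 128.72, labor force = 1,594.88 thousand.
After the second change, employed falls and unemployed rises by 32.22; labor force unchanged → E = 1,433.94, U = 160.94, labor force = 1,594.88 thousand.
New unemployment rate = 160.94 / 1,594.88 = 10.09%.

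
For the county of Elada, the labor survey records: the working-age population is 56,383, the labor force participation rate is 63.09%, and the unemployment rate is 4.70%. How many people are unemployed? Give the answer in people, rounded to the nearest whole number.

About 1,672 are unemployed.

Labor force = 0.6309 × 56,383 = 35,572.
Unemployed = 0.0470 × 35,572 ≈ 1,672.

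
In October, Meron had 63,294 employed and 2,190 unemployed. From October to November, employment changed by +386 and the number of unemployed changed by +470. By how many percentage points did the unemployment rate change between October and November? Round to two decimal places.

The unemployment rate changed by +0.67 percentage points.

October: labor force = 63,294 + 2,190 = 65,484; u = 2,190/65,484 = 3.34%.
November: labor force = 63,680 + 2,660 = 66,340; u = 2,660/66,340 = 4.01%.
Change = 4.01% − 3.34% = +0.67 pp.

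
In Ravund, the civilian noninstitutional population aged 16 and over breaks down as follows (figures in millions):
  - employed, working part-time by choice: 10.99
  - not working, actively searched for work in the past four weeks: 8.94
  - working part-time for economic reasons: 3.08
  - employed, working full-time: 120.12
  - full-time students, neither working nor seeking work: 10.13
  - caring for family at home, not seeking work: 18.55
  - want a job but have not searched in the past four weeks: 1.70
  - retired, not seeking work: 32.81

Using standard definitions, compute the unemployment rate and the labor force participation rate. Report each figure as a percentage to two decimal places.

Unemployment rate ≈ 6.25%; labor force participation rate ≈ 69.37%.

Employed = 10.99 + 3.08 + 120.12 = 134.19 million (anyone who worked, including part-time for economic reasons, counts as employed).
Unemployed = 8.94 million.
Labor force = 134.19 + 8.94 = 143.13 million.
Not in labor force = 10.13 + 18.55 + 1.70 + 32.81 = 63.19 million (those not working and not actively searching are outside the labor force — including those who want a job but have given up searching).
Civilian working-age population = 143.13 + 63.19 = 206.32 million.
Unemployment rate = 8.94 / 143.13 = 6.25%.
Labor force participation rate = 143.13 / 206.32 = 69.37%.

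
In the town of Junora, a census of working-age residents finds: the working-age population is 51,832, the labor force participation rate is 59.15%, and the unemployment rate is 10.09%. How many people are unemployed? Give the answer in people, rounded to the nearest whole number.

About 3,093 are unemployed.

Labor force = 0.5915 × 51,832 = 30,659.
Unemployed = 0.1009 × 30,659 ≈ 3,093.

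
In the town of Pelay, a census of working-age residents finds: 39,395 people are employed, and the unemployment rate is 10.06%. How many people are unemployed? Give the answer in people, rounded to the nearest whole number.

Let U be the number unemployed. The labor force is E + U, and U/(E+U) = 0.1006.
So U = 0.1006 × 39,395 / (1 − 0.1006) = 3963.14 / 0.8994 ≈ 4,406.

About 4,406 are unemployed.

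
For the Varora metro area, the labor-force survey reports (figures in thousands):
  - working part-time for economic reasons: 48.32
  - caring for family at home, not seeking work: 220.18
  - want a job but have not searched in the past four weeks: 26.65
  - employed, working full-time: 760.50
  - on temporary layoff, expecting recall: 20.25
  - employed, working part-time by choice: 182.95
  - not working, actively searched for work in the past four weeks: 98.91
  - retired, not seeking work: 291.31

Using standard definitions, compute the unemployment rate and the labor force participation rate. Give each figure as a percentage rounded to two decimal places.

Unemployment rate ≈ 10.73%; labor force participation rate ≈ 67.37%.

Employed = 48.32 + 760.50 + 182.95 = 991.77 thousand (anyone who worked, including part-time for economic reasons, counts as employed).
Unemployed = 20.25 + 98.91 = 119.16 thousand (jobless and actively searching, or on temporary layoff).
Labor force = 991.77 + 119.16 = 1,110.93 thousand.
Not in labor force = 220.18 + 26.65 + 291.31 = 538.14 thousand (those not working and not actively searching are outside the labor force — including those who want a job but have given up searching).
Civilian working-age population = 1,110.93 + 538.14 = 1,649.07 thousand.
Unemployment rate = 119.16 / 1,110.93 = 10.73%.
Labor force participation rate = 1,110.93 / 1,649.07 = 67.37%.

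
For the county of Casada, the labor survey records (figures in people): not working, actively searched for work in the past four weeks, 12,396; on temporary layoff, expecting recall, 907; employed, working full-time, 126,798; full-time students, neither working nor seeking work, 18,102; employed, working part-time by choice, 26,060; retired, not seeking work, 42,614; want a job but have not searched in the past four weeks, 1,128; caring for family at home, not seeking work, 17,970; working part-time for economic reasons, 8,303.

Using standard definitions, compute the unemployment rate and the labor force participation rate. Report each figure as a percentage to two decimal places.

Employed = 126,798 + 26,060 + 8,303 = 161,161 (anyone who worked, including part-time for economic reasons, counts as employed).
Unemployed = 12,396 + 907 = 13,303 (jobless and actively searching, or on temporary layoff).
Labor force = 161,161 + 13,303 = 174,464.
Not in labor force = 18,102 + 42,614 + 1,128 + 17,970 = 79,814 (those not working and not actively searching are outside the labor force — including those who want a job but have given up searching).
Civilian working-age population = 174,464 + 79,814 = 254,278.
Unemployment rate = 13,303 / 174,464 = 7.63%.
Labor force participation rate = 174,464 / 254,278 = 68.61%.

Unemployment rate ≈ 7.63%; labor force participation rate ≈ 68.61%.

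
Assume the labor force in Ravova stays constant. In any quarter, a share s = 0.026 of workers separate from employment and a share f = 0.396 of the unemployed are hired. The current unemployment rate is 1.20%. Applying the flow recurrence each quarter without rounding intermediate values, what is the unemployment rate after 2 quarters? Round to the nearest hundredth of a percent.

Unemployment rate after two quarters ≈ 4.50%.

With a fixed labor force, u_{t+1} = u_t + s·(1−u_t) − f·u_t = u_t·(1−s−f) + s.
Here 1−s−f = 0.578 and s = 0.026.
u_1 = 0.012000 × 0.578 + 0.026 = 0.032936.
u_2 = 0.032936 × 0.578 + 0.026 = 0.045037.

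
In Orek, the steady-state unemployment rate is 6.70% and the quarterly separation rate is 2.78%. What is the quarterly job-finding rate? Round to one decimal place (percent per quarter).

From u* = s/(s+f): f = s·(1−u)/u.
f = 2.78 × (1 − 0.0670) / 0.0670 = 2.5937 / 0.0670 ≈ 38.7% per quarter.

Job-finding rate ≈ 38.7% per quarter.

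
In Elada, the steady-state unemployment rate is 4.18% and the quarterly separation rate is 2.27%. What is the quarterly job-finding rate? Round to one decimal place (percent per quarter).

Job-finding rate ≈ 52.0% per quarter.

From u* = s/(s+f): f = s·(1−u)/u.
f = 2.27 × (1 − 0.0418) / 0.0418 = 2.1751 / 0.0418 ≈ 52.0% per quarter.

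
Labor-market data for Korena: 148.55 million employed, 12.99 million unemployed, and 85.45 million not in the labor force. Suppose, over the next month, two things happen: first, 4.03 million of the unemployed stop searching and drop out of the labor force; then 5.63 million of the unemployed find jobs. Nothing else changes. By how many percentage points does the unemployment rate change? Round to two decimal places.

The unemployment rate changes by −5.93 percentage points.

Initially, labor force = 148.55 + 12.99 = 161.54 million, so u = 12.99/161.54 = 8.04%.
After the first change, unemployed and labor force both fall by 4.03 → E = 148.55, U = 8.96, labor force = 157.51 million.
After the second change, unemployed falls and employed rises by 5.63; labor force unchanged → E = 154.18, U = 3.33, labor force = 157.51 million.
New unemployment rate = 3.33 / 157.51 = 2.11%.
Change = 2.11% − 8.04% = −5.93 percentage points.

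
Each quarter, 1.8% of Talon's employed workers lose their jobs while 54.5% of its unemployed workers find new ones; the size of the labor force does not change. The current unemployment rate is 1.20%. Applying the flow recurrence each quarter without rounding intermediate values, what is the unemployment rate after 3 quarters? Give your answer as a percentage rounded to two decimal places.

Unemployment rate after three quarters ≈ 3.03%.

With a fixed labor force, u_{t+1} = u_t + s·(1−u_t) − f·u_t = u_t·(1−s−f) + s.
Here 1−s−f = 0.437 and s = 0.018.
u_1 = 0.012000 × 0.437 + 0.018 = 0.023244.
u_2 = 0.023244 × 0.437 + 0.018 = 0.028158.
u_3 = 0.028158 × 0.437 + 0.018 = 0.030305.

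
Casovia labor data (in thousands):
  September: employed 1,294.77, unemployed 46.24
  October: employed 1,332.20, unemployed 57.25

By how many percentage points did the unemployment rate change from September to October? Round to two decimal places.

September: labor force = 1,294.77 + 46.24 = 1,341.01; u = 46.24/1,341.01 = 3.45%.
October: labor force = 1,332.20 + 57.25 = 1,389.45; u = 57.25/1,389.45 = 4.12%.
Change = 4.12% − 3.45% = +0.67 pp.

The unemployment rate changed by +0.67 percentage points.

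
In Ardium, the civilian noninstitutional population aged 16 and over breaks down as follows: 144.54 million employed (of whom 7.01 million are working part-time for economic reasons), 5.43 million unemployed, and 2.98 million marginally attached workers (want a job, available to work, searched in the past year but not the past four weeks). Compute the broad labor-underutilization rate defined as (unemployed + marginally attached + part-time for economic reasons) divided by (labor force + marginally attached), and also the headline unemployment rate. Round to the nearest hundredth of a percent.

Broad underutilization rate ≈ 10.08%; headline unemployment rate ≈ 3.62%.

Labor force = 144.54 + 5.43 = 149.97 million.
Numerator = 5.43 + 2.98 + 7.01 = 15.42 million.
Denominator = 149.97 + 2.98 = 152.95 million.
Broad rate = 15.42 / 152.95 = 10.08%.
Headline unemployment rate = 5.43 / 149.97 = 3.62%.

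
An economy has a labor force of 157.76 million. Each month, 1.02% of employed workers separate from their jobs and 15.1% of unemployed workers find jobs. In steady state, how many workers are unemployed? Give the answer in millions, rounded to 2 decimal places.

Steady-state unemployment rate u* = s/(s+f) = 1.02/(1.02+15.1) = 0.063275.
Unemployed = u* × labor force = 0.063275 × 157.76 ≈ 9.98 million.

About 9.98 million are unemployed in steady state.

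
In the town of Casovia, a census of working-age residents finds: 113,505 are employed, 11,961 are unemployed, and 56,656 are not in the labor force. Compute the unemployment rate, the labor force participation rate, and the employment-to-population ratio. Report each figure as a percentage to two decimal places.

Unemployment rate ≈ 9.53%; labor force participation rate ≈ 68.89%; employment-population ratio ≈ 62.32%.

Labor force = employed + unemployed = 113,505 + 11,961 = 125,466.
Working-age population = 125,466 + 56,656 = 182,122.
Unemployment rate = 11,961 / 125,466 = 9.53%.
Labor force participation rate = 125,466 / 182,122 = 68.89%.
Employment-population ratio = 113,505 / 182,122 = 62.32%.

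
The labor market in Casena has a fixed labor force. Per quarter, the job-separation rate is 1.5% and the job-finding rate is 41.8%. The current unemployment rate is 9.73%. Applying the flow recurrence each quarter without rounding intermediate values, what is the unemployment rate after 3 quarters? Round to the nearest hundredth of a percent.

With a fixed labor force, u_{t+1} = u_t + s·(1−u_t) − f·u_t = u_t·(1−s−f) + s.
Here 1−s−f = 0.567 and s = 0.015.
u_1 = 0.097300 × 0.567 + 0.015 = 0.070169.
u_2 = 0.070169 × 0.567 + 0.015 = 0.054786.
u_3 = 0.054786 × 0.567 + 0.015 = 0.046064.

Unemployment rate after three quarters ≈ 4.61%.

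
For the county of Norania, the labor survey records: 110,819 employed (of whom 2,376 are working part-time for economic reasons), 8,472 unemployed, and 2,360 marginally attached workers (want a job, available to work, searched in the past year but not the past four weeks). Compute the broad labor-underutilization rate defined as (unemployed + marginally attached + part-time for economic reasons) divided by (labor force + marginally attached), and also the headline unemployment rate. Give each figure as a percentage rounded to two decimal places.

Broad underutilization rate ≈ 10.86%; headline unemployment rate ≈ 7.10%.

Labor force = 110,819 + 8,472 = 119,291.
Numerator = 8,472 + 2,360 + 2,376 = 13,208.
Denominator = 119,291 + 2,360 = 121,651.
Broad rate = 13,208 / 121,651 = 10.86%.
Headline unemployment rate = 8,472 / 119,291 = 7.10%.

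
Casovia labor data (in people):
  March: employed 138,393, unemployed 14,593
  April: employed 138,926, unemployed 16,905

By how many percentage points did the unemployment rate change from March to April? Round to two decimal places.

The unemployment rate changed by +1.31 percentage points.

March: labor force = 138,393 + 14,593 = 152,986; u = 14,593/152,986 = 9.54%.
April: labor force = 138,926 + 16,905 = 155,831; u = 16,905/155,831 = 10.85%.
Change = 10.85% − 9.54% = +1.31 pp.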